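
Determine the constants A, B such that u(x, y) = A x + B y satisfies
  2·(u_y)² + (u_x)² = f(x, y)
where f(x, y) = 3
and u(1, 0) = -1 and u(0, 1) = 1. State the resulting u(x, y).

Substitute the ansatz u = A x + B y into the left-hand side.
Derivatives of the ansatz:
  u_y = B
  u_x = A
Term by term:
  2·(u_y)² = 2 B^{2}
  (u_x)² = A^{2}
So the left-hand side equals
  A^{2} + 2 B^{2}
This must equal f(x, y) = 3 identically.
Matching coefficients of the independent functions:
  [constant term]:  A^{2} + 2 B^{2} = 3
These equations do not fix every constant; impose the point condition(s):
  u(1, 0) = -1  ⟹  A = -1
  u(0, 1) = 1  ⟹  B = 1
Solving the combined system: A = -1, B = 1.
Hence u(x, y) = - x + y.

Answer: u(x, y) = - x + y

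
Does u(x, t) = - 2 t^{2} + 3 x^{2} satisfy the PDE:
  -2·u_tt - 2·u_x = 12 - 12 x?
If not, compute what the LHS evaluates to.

Answer: No, the LHS evaluates to 8 - 12 x

Derivation:
Evaluate each term of the left-hand side for u = - 2 t^{2} + 3 x^{2}.
Derivatives:
  u_tt = -4
  u_x = 6 x
Terms:
  -2·u_tt = 8
  -2·u_x = - 12 x
Sum: LHS = 8 - 12 x
Given right-hand side: 12 - 12 x. Difference LHS − RHS = -4 ≠ 0, so u is not a solution.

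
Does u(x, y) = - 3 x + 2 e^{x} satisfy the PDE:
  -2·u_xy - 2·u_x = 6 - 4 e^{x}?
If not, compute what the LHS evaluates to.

Evaluate each term of the left-hand side for u = - 3 x + 2 e^{x}.
Derivatives:
  u_xy = 0
  u_x = 2 e^{x} - 3
Terms:
  -2·u_xy = 0
  -2·u_x = 6 - 4 e^{x}
Sum: LHS = 6 - 4 e^{x}
This is exactly the given right-hand side, so u is a solution.

Answer: Yes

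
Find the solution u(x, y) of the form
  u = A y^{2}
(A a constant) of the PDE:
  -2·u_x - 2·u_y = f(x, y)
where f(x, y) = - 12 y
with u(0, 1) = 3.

Substitute the ansatz u = A y^{2} into the left-hand side.
Derivatives of the ansatz:
  u_x = 0
  u_y = 2 A y
Term by term:
  -2·u_x = 0
  -2·u_y = - 4 A y
So the left-hand side equals
  - 4 A y
This must equal f(x, y) = - 12 y identically.
Matching coefficients of the independent functions:
  [y]:  - 4 A = -12
Solving: A = 3.
Check against the point condition:
  u(0, 1) = 3  ⟹  A = 3  ✓
Hence u(x, y) = 3 y^{2}.

Answer: u(x, y) = 3 y^{2}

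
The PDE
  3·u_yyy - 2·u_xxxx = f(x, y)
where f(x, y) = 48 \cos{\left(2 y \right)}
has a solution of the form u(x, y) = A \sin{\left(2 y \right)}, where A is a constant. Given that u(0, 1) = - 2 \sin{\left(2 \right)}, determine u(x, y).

Substitute the ansatz u = A \sin{\left(2 y \right)} into the left-hand side.
Derivatives of the ansatz:
  u_yyy = - 8 A \cos{\left(2 y \right)}
  u_xxxx = 0
Term by term:
  3·u_yyy = - 24 A \cos{\left(2 y \right)}
  -2·u_xxxx = 0
So the left-hand side equals
  - 24 A \cos{\left(2 y \right)}
This must equal f(x, y) = 48 \cos{\left(2 y \right)} identically.
Matching coefficients of the independent functions:
  [\cos{\left(2 y \right)}]:  - 24 A = 48
Solving: A = -2.
Check against the point condition:
  u(0, 1) = - 2 \sin{\left(2 \right)}  ⟹  A \sin{\left(2 \right)} = - 2 \sin{\left(2 \right)}  ✓
Hence u(x, y) = - 2 \sin{\left(2 y \right)}.

Answer: u(x, y) = - 2 \sin{\left(2 y \right)}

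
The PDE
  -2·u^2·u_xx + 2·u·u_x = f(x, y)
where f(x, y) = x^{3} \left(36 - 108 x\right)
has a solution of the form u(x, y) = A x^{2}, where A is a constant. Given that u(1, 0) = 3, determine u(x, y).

Substitute the ansatz u = A x^{2} into the left-hand side.
Derivatives of the ansatz:
  u_xx = 2 A
  u_x = 2 A x
Term by term:
  -2·u^2·u_xx = - 4 A^{3} x^{4}
  2·u·u_x = 4 A^{2} x^{3}
So the left-hand side equals
  - 4 A^{3} x^{4} + 4 A^{2} x^{3}
This must equal f(x, y) identically; expanded, f = - 108 x^{4} + 36 x^{3}.
Matching coefficients of the independent functions:
  [x^{3}]:  4 A^{2} = 36
  [x^{4}]:  - 4 A^{3} = -108
Solving: A = 3.
Check against the point condition:
  u(1, 0) = 3  ⟹  A = 3  ✓
Hence u(x, y) = 3 x^{2}.

Answer: u(x, y) = 3 x^{2}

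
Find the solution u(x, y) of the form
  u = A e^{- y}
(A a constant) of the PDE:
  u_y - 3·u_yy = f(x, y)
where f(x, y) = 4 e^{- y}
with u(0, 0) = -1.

Substitute the ansatz u = A e^{- y} into the left-hand side.
Derivatives of the ansatz:
  u_y = - A e^{- y}
  u_yy = A e^{- y}
Term by term:
  u_y = - A e^{- y}
  -3·u_yy = - 3 A e^{- y}
So the left-hand side equals
  - 4 A e^{- y}
This must equal f(x, y) = 4 e^{- y} identically.
Matching coefficients of the independent functions:
  [e^{- y}]:  - 4 A = 4
Solving: A = -1.
Check against the point condition:
  u(0, 0) = -1  ⟹  A = -1  ✓
Hence u(x, y) = - e^{- y}.

Answer: u(x, y) = - e^{- y}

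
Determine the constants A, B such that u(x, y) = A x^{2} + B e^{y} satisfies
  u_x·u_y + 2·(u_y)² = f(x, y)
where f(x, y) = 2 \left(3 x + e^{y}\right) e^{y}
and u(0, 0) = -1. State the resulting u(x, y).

Substitute the ansatz u = A x^{2} + B e^{y} into the left-hand side.
Derivatives of the ansatz:
  u_x = 2 A x
  u_y = B e^{y}
Term by term:
  u_x·u_y = 2 A B x e^{y}
  2·(u_y)² = 2 B^{2} e^{2 y}
So the left-hand side equals
  2 A B x e^{y} + 2 B^{2} e^{2 y}
This must equal f(x, y) = 2 \left(3 x + e^{y}\right) e^{y} identically.
Matching coefficients of the independent functions:
  [x e^{y}]:  2 A B = 6
  [e^{2 y}]:  2 B^{2} = 2
These equations allow (A, B) = (-3, -1) or (3, 1).
Impose the point condition(s):
  u(0, 0) = -1  ⟹  B = -1
Only A = -3, B = -1 satisfies everything.
Hence u(x, y) = - 3 x^{2} - e^{y}.

Answer: u(x, y) = - 3 x^{2} - e^{y}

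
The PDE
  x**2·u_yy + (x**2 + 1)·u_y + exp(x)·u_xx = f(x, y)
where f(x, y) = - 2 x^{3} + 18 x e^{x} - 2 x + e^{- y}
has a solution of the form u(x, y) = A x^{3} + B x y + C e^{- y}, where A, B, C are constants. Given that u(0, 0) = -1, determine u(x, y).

Answer: u(x, y) = 3 x^{3} - 2 x y - e^{- y}

Derivation:
Substitute the ansatz u = A x^{3} + B x y + C e^{- y} into the left-hand side.
Derivatives of the ansatz:
  u_yy = C e^{- y}
  u_y = B x - C e^{- y}
  u_xx = 6 A x
Term by term:
  x**2·u_yy = C x^{2} e^{- y}
  (x**2 + 1)·u_y = B x^{3} + B x - C x^{2} e^{- y} - C e^{- y}
  exp(x)·u_xx = 6 A x e^{x}
So the left-hand side equals
  6 A x e^{x} + B x^{3} + B x - C e^{- y}
This must equal f(x, y) = - 2 x^{3} + 18 x e^{x} - 2 x + e^{- y} identically.
Matching coefficients of the independent functions:
  [x, x^{3}]:  B = -2
  [x e^{x}]:  6 A = 18
  [e^{- y}]:  - C = 1
Solving: A = 3, B = -2, C = -1.
Check against the point condition:
  u(0, 0) = -1  ⟹  C = -1  ✓
Hence u(x, y) = 3 x^{3} - 2 x y - e^{- y}.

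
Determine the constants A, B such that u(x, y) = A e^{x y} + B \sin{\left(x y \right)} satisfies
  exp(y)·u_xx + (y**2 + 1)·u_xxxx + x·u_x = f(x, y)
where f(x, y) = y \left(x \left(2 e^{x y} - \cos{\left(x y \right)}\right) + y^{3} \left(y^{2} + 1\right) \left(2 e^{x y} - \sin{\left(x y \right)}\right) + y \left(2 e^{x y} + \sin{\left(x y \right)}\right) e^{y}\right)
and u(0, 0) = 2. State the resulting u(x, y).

Answer: u(x, y) = 2 e^{x y} - \sin{\left(x y \right)}

Derivation:
Substitute the ansatz u = A e^{x y} + B \sin{\left(x y \right)} into the left-hand side.
Derivatives of the ansatz:
  u_xx = A y^{2} e^{x y} - B y^{2} \sin{\left(x y \right)}
  u_xxxx = A y^{4} e^{x y} + B y^{4} \sin{\left(x y \right)}
  u_x = A y e^{x y} + B y \cos{\left(x y \right)}
Term by term:
  exp(y)·u_xx = A y^{2} e^{y} e^{x y} - B y^{2} e^{y} \sin{\left(x y \right)}
  (y**2 + 1)·u_xxxx = A y^{6} e^{x y} + A y^{4} e^{x y} + B y^{6} \sin{\left(x y \right)} + B y^{4} \sin{\left(x y \right)}
  x·u_x = A x y e^{x y} + B x y \cos{\left(x y \right)}
So the left-hand side equals
  A x y e^{x y} + A y^{6} e^{x y} + A y^{4} e^{x y} + A y^{2} e^{y} e^{x y} + B x y \cos{\left(x y \right)} + B y^{6} \sin{\left(x y \right)} + B y^{4} \sin{\left(x y \right)} - B y^{2} e^{y} \sin{\left(x y \right)}
This must equal f(x, y) identically; expanded, f = 2 x y e^{x y} - x y \cos{\left(x y \right)} + 2 y^{6} e^{x y} - y^{6} \sin{\left(x y \right)} + 2 y^{4} e^{x y} - y^{4} \sin{\left(x y \right)} + 2 y^{2} e^{y} e^{x y} + y^{2} e^{y} \sin{\left(x y \right)}.
Matching coefficients of the independent functions:
  [y^{4} e^{x y}, y^{6} e^{x y}, x y e^{x y}, y^{2} e^{y} e^{x y}]:  A = 2
  [y^{4} \sin{\left(x y \right)}, y^{6} \sin{\left(x y \right)}, x y \cos{\left(x y \right)}]:  B = -1
  [y^{2} e^{y} \sin{\left(x y \right)}]:  - B = 1
Solving: A = 2, B = -1.
Check against the point condition:
  u(0, 0) = 2  ⟹  A = 2  ✓
Hence u(x, y) = 2 e^{x y} - \sin{\left(x y \right)}.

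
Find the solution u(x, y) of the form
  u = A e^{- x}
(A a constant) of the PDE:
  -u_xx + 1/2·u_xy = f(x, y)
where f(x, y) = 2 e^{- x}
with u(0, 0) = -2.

Substitute the ansatz u = A e^{- x} into the left-hand side.
Derivatives of the ansatz:
  u_xx = A e^{- x}
  u_xy = 0
Term by term:
  -u_xx = - A e^{- x}
  1/2·u_xy = 0
So the left-hand side equals
  - A e^{- x}
This must equal f(x, y) = 2 e^{- x} identically.
Matching coefficients of the independent functions:
  [e^{- x}]:  - A = 2
Solving: A = -2.
Check against the point condition:
  u(0, 0) = -2  ⟹  A = -2  ✓
Hence u(x, y) = - 2 e^{- x}.

Answer: u(x, y) = - 2 e^{- x}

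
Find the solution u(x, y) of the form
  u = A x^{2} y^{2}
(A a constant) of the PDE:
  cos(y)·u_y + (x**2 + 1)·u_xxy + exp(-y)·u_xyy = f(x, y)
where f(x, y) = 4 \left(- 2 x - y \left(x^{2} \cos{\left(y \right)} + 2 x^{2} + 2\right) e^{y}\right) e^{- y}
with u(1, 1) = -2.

Substitute the ansatz u = A x^{2} y^{2} into the left-hand side.
Derivatives of the ansatz:
  u_y = 2 A x^{2} y
  u_xxy = 4 A y
  u_xyy = 4 A x
Term by term:
  cos(y)·u_y = 2 A x^{2} y \cos{\left(y \right)}
  (x**2 + 1)·u_xxy = 4 A x^{2} y + 4 A y
  exp(-y)·u_xyy = 4 A x e^{- y}
So the left-hand side equals
  2 A x^{2} y \cos{\left(y \right)} + 4 A x^{2} y + 4 A x e^{- y} + 4 A y
This must equal f(x, y) identically; expanded, f = - 4 x^{2} y \cos{\left(y \right)} - 8 x^{2} y - 8 x e^{- y} - 8 y.
Matching coefficients of the independent functions:
  [y, x e^{- y}, x^{2} y]:  4 A = -8
  [x^{2} y \cos{\left(y \right)}]:  2 A = -4
Solving: A = -2.
Check against the point condition:
  u(1, 1) = -2  ⟹  A = -2  ✓
Hence u(x, y) = - 2 x^{2} y^{2}.

Answer: u(x, y) = - 2 x^{2} y^{2}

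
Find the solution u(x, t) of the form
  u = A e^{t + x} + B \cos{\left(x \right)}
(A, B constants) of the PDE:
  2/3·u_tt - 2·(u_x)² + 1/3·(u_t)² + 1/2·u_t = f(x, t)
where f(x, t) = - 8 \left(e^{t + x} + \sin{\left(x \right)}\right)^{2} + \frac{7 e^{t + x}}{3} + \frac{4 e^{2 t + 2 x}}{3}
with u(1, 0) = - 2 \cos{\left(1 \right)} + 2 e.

Substitute the ansatz u = A e^{t + x} + B \cos{\left(x \right)} into the left-hand side.
Derivatives of the ansatz:
  u_tt = A e^{t} e^{x}
  u_x = A e^{t} e^{x} - B \sin{\left(x \right)}
  u_t = A e^{t} e^{x}
Term by term:
  2/3·u_tt = \frac{2 A e^{t} e^{x}}{3}
  -2·(u_x)² = - 2 A^{2} e^{2 t} e^{2 x} + 4 A B e^{t} e^{x} \sin{\left(x \right)} - 2 B^{2} \sin^{2}{\left(x \right)}
  1/3·(u_t)² = \frac{A^{2} e^{2 t} e^{2 x}}{3}
  1/2·u_t = \frac{A e^{t} e^{x}}{2}
So the left-hand side equals
  - \frac{5 A^{2} e^{2 t} e^{2 x}}{3} + 4 A B e^{t} e^{x} \sin{\left(x \right)} + \frac{7 A e^{t} e^{x}}{6} - 2 B^{2} \sin^{2}{\left(x \right)}
This must equal f(x, t) identically; expanded, f = - \frac{20 e^{2 t} e^{2 x}}{3} - 16 e^{t} e^{x} \sin{\left(x \right)} + \frac{7 e^{t} e^{x}}{3} - 8 \sin^{2}{\left(x \right)}.
Matching coefficients of the independent functions:
  [e^{t} e^{x}]:  \frac{7 A}{6} = \frac{7}{3}
  [e^{2 t} e^{2 x}]:  - \frac{5 A^{2}}{3} = - \frac{20}{3}
  [e^{t} e^{x} \sin{\left(x \right)}]:  4 A B = -16
  [\sin^{2}{\left(x \right)}]:  - 2 B^{2} = -8
Solving: A = 2, B = -2.
Check against the point condition:
  u(1, 0) = - 2 \cos{\left(1 \right)} + 2 e  ⟹  e A + B \cos{\left(1 \right)} = - 2 \cos{\left(1 \right)} + 2 e  ✓
Hence u(x, t) = 2 e^{t + x} - 2 \cos{\left(x \right)}.

Answer: u(x, t) = 2 e^{t + x} - 2 \cos{\left(x \right)}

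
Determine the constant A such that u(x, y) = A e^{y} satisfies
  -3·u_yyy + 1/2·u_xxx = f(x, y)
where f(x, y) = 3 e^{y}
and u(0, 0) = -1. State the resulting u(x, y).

Substitute the ansatz u = A e^{y} into the left-hand side.
Derivatives of the ansatz:
  u_yyy = A e^{y}
  u_xxx = 0
Term by term:
  -3·u_yyy = - 3 A e^{y}
  1/2·u_xxx = 0
So the left-hand side equals
  - 3 A e^{y}
This must equal f(x, y) = 3 e^{y} identically.
Matching coefficients of the independent functions:
  [e^{y}]:  - 3 A = 3
Solving: A = -1.
Check against the point condition:
  u(0, 0) = -1  ⟹  A = -1  ✓
Hence u(x, y) = - e^{y}.

Answer: u(x, y) = - e^{y}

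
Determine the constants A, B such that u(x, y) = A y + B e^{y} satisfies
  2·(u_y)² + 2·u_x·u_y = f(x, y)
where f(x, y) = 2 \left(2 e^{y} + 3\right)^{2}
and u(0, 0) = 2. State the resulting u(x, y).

Substitute the ansatz u = A y + B e^{y} into the left-hand side.
Derivatives of the ansatz:
  u_y = A + B e^{y}
  u_x = 0
Term by term:
  2·(u_y)² = 2 A^{2} + 4 A B e^{y} + 2 B^{2} e^{2 y}
  2·u_x·u_y = 0
So the left-hand side equals
  2 A^{2} + 4 A B e^{y} + 2 B^{2} e^{2 y}
This must equal f(x, y) identically; expanded, f = 8 e^{2 y} + 24 e^{y} + 18.
Matching coefficients of the independent functions:
  [constant term]:  2 A^{2} = 18
  [e^{y}]:  4 A B = 24
  [e^{2 y}]:  2 B^{2} = 8
These equations allow (A, B) = (-3, -2) or (3, 2).
Impose the point condition(s):
  u(0, 0) = 2  ⟹  B = 2
Only A = 3, B = 2 satisfies everything.
Hence u(x, y) = 3 y + 2 e^{y}.

Answer: u(x, y) = 3 y + 2 e^{y}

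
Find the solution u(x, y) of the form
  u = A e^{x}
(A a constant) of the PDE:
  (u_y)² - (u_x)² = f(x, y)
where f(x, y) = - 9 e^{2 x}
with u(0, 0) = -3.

Substitute the ansatz u = A e^{x} into the left-hand side.
Derivatives of the ansatz:
  u_y = 0
  u_x = A e^{x}
Term by term:
  (u_y)² = 0
  -(u_x)² = - A^{2} e^{2 x}
So the left-hand side equals
  - A^{2} e^{2 x}
This must equal f(x, y) = - 9 e^{2 x} identically.
Matching coefficients of the independent functions:
  [e^{2 x}]:  - A^{2} = -9
These equations allow (A) = (-3) or (3).
Impose the point condition(s):
  u(0, 0) = -3  ⟹  A = -3
Only A = -3 satisfies everything.
Hence u(x, y) = - 3 e^{x}.

Answer: u(x, y) = - 3 e^{x}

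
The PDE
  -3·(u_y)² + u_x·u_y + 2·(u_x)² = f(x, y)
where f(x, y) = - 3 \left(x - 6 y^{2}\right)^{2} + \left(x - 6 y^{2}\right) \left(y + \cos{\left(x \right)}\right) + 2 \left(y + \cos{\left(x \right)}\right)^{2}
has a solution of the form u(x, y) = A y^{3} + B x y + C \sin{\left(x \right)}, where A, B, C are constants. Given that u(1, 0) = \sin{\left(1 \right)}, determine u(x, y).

Answer: u(x, y) = x y - 2 y^{3} + \sin{\left(x \right)}

Derivation:
Substitute the ansatz u = A y^{3} + B x y + C \sin{\left(x \right)} into the left-hand side.
Derivatives of the ansatz:
  u_y = 3 A y^{2} + B x
  u_x = B y + C \cos{\left(x \right)}
Term by term:
  -3·(u_y)² = - 27 A^{2} y^{4} - 18 A B x y^{2} - 3 B^{2} x^{2}
  u_x·u_y = 3 A B y^{3} + 3 A C y^{2} \cos{\left(x \right)} + B^{2} x y + B C x \cos{\left(x \right)}
  2·(u_x)² = 2 B^{2} y^{2} + 4 B C y \cos{\left(x \right)} + 2 C^{2} \cos^{2}{\left(x \right)}
So the left-hand side equals
  - 27 A^{2} y^{4} - 18 A B x y^{2} + 3 A B y^{3} + 3 A C y^{2} \cos{\left(x \right)} - 3 B^{2} x^{2} + B^{2} x y + 2 B^{2} y^{2} + B C x \cos{\left(x \right)} + 4 B C y \cos{\left(x \right)} + 2 C^{2} \cos^{2}{\left(x \right)}
This must equal f(x, y) identically; expanded, f = - 3 x^{2} + 36 x y^{2} + x y + x \cos{\left(x \right)} - 108 y^{4} - 6 y^{3} - 6 y^{2} \cos{\left(x \right)} + 2 y^{2} + 4 y \cos{\left(x \right)} + 2 \cos^{2}{\left(x \right)}.
Matching coefficients of the independent functions:
  [x^{2}]:  - 3 B^{2} = -3
  [y^{2}]:  2 B^{2} = 2
  [y^{3}]:  3 A B = -6
  [y^{4}]:  - 27 A^{2} = -108
  [x y]:  B^{2} = 1
  [x y^{2}]:  - 18 A B = 36
  [x \cos{\left(x \right)}]:  B C = 1
  [y \cos{\left(x \right)}]:  4 B C = 4
  [y^{2} \cos{\left(x \right)}]:  3 A C = -6
  [\cos^{2}{\left(x \right)}]:  2 C^{2} = 2
These equations allow (A, B, C) = (-2, 1, 1) or (2, -1, -1).
Impose the point condition(s):
  u(1, 0) = \sin{\left(1 \right)}  ⟹  C \sin{\left(1 \right)} = \sin{\left(1 \right)}
Only A = -2, B = 1, C = 1 satisfies everything.
Hence u(x, y) = x y - 2 y^{3} + \sin{\left(x \right)}.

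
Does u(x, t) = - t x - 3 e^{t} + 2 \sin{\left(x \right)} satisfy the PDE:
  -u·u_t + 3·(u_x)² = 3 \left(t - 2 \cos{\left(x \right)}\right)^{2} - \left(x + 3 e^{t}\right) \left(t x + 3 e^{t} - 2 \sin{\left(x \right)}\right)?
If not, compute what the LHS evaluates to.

Answer: Yes

Derivation:
Evaluate each term of the left-hand side for u = - t x - 3 e^{t} + 2 \sin{\left(x \right)}.
Derivatives:
  u_t = - x - 3 e^{t}
  u_x = - t + 2 \cos{\left(x \right)}
Terms:
  -u·u_t = \left(- x - 3 e^{t}\right) \left(t x + 3 e^{t} - 2 \sin{\left(x \right)}\right)
  3·(u_x)² = 3 \left(t - 2 \cos{\left(x \right)}\right)^{2}
Sum: LHS = 3 \left(t - 2 \cos{\left(x \right)}\right)^{2} - \left(x + 3 e^{t}\right) \left(t x + 3 e^{t} - 2 \sin{\left(x \right)}\right)
This is exactly the given right-hand side, so u is a solution.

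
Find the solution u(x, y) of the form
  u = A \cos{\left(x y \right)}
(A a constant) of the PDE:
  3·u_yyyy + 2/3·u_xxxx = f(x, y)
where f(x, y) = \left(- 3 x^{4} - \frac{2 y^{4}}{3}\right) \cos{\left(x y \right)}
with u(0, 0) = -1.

Answer: u(x, y) = - \cos{\left(x y \right)}

Derivation:
Substitute the ansatz u = A \cos{\left(x y \right)} into the left-hand side.
Derivatives of the ansatz:
  u_yyyy = A x^{4} \cos{\left(x y \right)}
  u_xxxx = A y^{4} \cos{\left(x y \right)}
Term by term:
  3·u_yyyy = 3 A x^{4} \cos{\left(x y \right)}
  2/3·u_xxxx = \frac{2 A y^{4} \cos{\left(x y \right)}}{3}
So the left-hand side equals
  3 A x^{4} \cos{\left(x y \right)} + \frac{2 A y^{4} \cos{\left(x y \right)}}{3}
This must equal f(x, y) identically; expanded, f = - 3 x^{4} \cos{\left(x y \right)} - \frac{2 y^{4} \cos{\left(x y \right)}}{3}.
Matching coefficients of the independent functions:
  [x^{4} \cos{\left(x y \right)}]:  3 A = -3
  [y^{4} \cos{\left(x y \right)}]:  \frac{2 A}{3} = - \frac{2}{3}
Solving: A = -1.
Check against the point condition:
  u(0, 0) = -1  ⟹  A = -1  ✓
Hence u(x, y) = - \cos{\left(x y \right)}.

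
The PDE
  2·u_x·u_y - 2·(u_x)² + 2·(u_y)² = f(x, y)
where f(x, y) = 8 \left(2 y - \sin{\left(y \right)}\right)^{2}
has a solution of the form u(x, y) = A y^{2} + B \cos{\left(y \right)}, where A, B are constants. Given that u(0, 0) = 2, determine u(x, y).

Answer: u(x, y) = 2 y^{2} + 2 \cos{\left(y \right)}

Derivation:
Substitute the ansatz u = A y^{2} + B \cos{\left(y \right)} into the left-hand side.
Derivatives of the ansatz:
  u_x = 0
  u_y = 2 A y - B \sin{\left(y \right)}
Term by term:
  2·u_x·u_y = 0
  -2·(u_x)² = 0
  2·(u_y)² = 8 A^{2} y^{2} - 8 A B y \sin{\left(y \right)} + 2 B^{2} \sin^{2}{\left(y \right)}
So the left-hand side equals
  8 A^{2} y^{2} - 8 A B y \sin{\left(y \right)} + 2 B^{2} \sin^{2}{\left(y \right)}
This must equal f(x, y) identically; expanded, f = 32 y^{2} - 32 y \sin{\left(y \right)} + 8 \sin^{2}{\left(y \right)}.
Matching coefficients of the independent functions:
  [y^{2}]:  8 A^{2} = 32
  [y \sin{\left(y \right)}]:  - 8 A B = -32
  [\sin^{2}{\left(y \right)}]:  2 B^{2} = 8
These equations allow (A, B) = (-2, -2) or (2, 2).
Impose the point condition(s):
  u(0, 0) = 2  ⟹  B = 2
Only A = 2, B = 2 satisfies everything.
Hence u(x, y) = 2 y^{2} + 2 \cos{\left(y \right)}.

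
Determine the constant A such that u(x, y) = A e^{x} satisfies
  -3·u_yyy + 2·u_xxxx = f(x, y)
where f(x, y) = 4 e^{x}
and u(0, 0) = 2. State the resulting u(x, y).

Substitute the ansatz u = A e^{x} into the left-hand side.
Derivatives of the ansatz:
  u_yyy = 0
  u_xxxx = A e^{x}
Term by term:
  -3·u_yyy = 0
  2·u_xxxx = 2 A e^{x}
So the left-hand side equals
  2 A e^{x}
This must equal f(x, y) = 4 e^{x} identically.
Matching coefficients of the independent functions:
  [e^{x}]:  2 A = 4
Solving: A = 2.
Check against the point condition:
  u(0, 0) = 2  ⟹  A = 2  ✓
Hence u(x, y) = 2 e^{x}.

Answer: u(x, y) = 2 e^{x}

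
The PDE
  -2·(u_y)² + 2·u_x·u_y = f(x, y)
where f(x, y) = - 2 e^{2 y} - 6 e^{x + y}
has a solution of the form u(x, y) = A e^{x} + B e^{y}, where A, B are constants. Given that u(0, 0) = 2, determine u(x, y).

Substitute the ansatz u = A e^{x} + B e^{y} into the left-hand side.
Derivatives of the ansatz:
  u_y = B e^{y}
  u_x = A e^{x}
Term by term:
  -2·(u_y)² = - 2 B^{2} e^{2 y}
  2·u_x·u_y = 2 A B e^{x} e^{y}
So the left-hand side equals
  2 A B e^{x} e^{y} - 2 B^{2} e^{2 y}
This must equal f(x, y) identically; expanded, f = - 6 e^{x} e^{y} - 2 e^{2 y}.
Matching coefficients of the independent functions:
  [e^{x} e^{y}]:  2 A B = -6
  [e^{2 y}]:  - 2 B^{2} = -2
These equations allow (A, B) = (-3, 1) or (3, -1).
Impose the point condition(s):
  u(0, 0) = 2  ⟹  A + B = 2
Only A = 3, B = -1 satisfies everything.
Hence u(x, y) = 3 e^{x} - e^{y}.

Answer: u(x, y) = 3 e^{x} - e^{y}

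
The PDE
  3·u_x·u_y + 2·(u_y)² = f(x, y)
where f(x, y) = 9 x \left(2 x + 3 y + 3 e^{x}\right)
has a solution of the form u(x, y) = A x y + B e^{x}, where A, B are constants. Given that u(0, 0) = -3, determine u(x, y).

Substitute the ansatz u = A x y + B e^{x} into the left-hand side.
Derivatives of the ansatz:
  u_x = A y + B e^{x}
  u_y = A x
Term by term:
  3·u_x·u_y = 3 A^{2} x y + 3 A B x e^{x}
  2·(u_y)² = 2 A^{2} x^{2}
So the left-hand side equals
  2 A^{2} x^{2} + 3 A^{2} x y + 3 A B x e^{x}
This must equal f(x, y) identically; expanded, f = 18 x^{2} + 27 x y + 27 x e^{x}.
Matching coefficients of the independent functions:
  [x^{2}]:  2 A^{2} = 18
  [x y]:  3 A^{2} = 27
  [x e^{x}]:  3 A B = 27
These equations allow (A, B) = (-3, -3) or (3, 3).
Impose the point condition(s):
  u(0, 0) = -3  ⟹  B = -3
Only A = -3, B = -3 satisfies everything.
Hence u(x, y) = - 3 x y - 3 e^{x}.

Answer: u(x, y) = - 3 x y - 3 e^{x}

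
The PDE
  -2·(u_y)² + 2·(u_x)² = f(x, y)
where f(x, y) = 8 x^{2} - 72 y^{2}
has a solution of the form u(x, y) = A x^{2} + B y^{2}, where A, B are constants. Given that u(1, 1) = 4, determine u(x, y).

Substitute the ansatz u = A x^{2} + B y^{2} into the left-hand side.
Derivatives of the ansatz:
  u_y = 2 B y
  u_x = 2 A x
Term by term:
  -2·(u_y)² = - 8 B^{2} y^{2}
  2·(u_x)² = 8 A^{2} x^{2}
So the left-hand side equals
  8 A^{2} x^{2} - 8 B^{2} y^{2}
This must equal f(x, y) = 8 x^{2} - 72 y^{2} identically.
Matching coefficients of the independent functions:
  [x^{2}]:  8 A^{2} = 8
  [y^{2}]:  - 8 B^{2} = -72
These equations allow (A, B) = (-1, -3) or (-1, 3) or (1, -3) or (1, 3).
Impose the point condition(s):
  u(1, 1) = 4  ⟹  A + B = 4
Only A = 1, B = 3 satisfies everything.
Hence u(x, y) = x^{2} + 3 y^{2}.

Answer: u(x, y) = x^{2} + 3 y^{2}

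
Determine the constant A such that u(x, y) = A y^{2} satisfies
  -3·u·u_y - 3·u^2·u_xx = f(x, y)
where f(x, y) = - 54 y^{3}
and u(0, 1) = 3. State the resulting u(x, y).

Answer: u(x, y) = 3 y^{2}

Derivation:
Substitute the ansatz u = A y^{2} into the left-hand side.
Derivatives of the ansatz:
  u_y = 2 A y
  u_xx = 0
Term by term:
  -3·u·u_y = - 6 A^{2} y^{3}
  -3·u^2·u_xx = 0
So the left-hand side equals
  - 6 A^{2} y^{3}
This must equal f(x, y) = - 54 y^{3} identically.
Matching coefficients of the independent functions:
  [y^{3}]:  - 6 A^{2} = -54
These equations allow (A) = (-3) or (3).
Impose the point condition(s):
  u(0, 1) = 3  ⟹  A = 3
Only A = 3 satisfies everything.
Hence u(x, y) = 3 y^{2}.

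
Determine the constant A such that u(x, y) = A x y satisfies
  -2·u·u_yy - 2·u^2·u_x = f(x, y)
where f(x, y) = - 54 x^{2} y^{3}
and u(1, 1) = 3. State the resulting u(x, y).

Substitute the ansatz u = A x y into the left-hand side.
Derivatives of the ansatz:
  u_yy = 0
  u_x = A y
Term by term:
  -2·u·u_yy = 0
  -2·u^2·u_x = - 2 A^{3} x^{2} y^{3}
So the left-hand side equals
  - 2 A^{3} x^{2} y^{3}
This must equal f(x, y) = - 54 x^{2} y^{3} identically.
Matching coefficients of the independent functions:
  [x^{2} y^{3}]:  - 2 A^{3} = -54
Solving: A = 3.
Check against the point condition:
  u(1, 1) = 3  ⟹  A = 3  ✓
Hence u(x, y) = 3 x y.

Answer: u(x, y) = 3 x y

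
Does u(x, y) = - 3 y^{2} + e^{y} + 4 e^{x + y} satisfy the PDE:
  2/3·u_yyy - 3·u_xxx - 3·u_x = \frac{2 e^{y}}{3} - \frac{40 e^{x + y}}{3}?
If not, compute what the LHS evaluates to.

Evaluate each term of the left-hand side for u = - 3 y^{2} + e^{y} + 4 e^{x + y}.
Derivatives:
  u_yyy = 4 e^{x} e^{y} + e^{y}
  u_xxx = 4 e^{x} e^{y}
  u_x = 4 e^{x} e^{y}
Terms:
  2/3·u_yyy = \frac{2 e^{y}}{3} + \frac{8 e^{x + y}}{3}
  -3·u_xxx = - 12 e^{x + y}
  -3·u_x = - 12 e^{x + y}
Sum: LHS = \frac{2 e^{y}}{3} - \frac{64 e^{x + y}}{3}
Given right-hand side: \frac{2 e^{y}}{3} - \frac{40 e^{x + y}}{3}. Difference LHS − RHS = - 8 e^{x + y} ≠ 0, so u is not a solution.

Answer: No, the LHS evaluates to \frac{2 e^{y}}{3} - \frac{64 e^{x + y}}{3}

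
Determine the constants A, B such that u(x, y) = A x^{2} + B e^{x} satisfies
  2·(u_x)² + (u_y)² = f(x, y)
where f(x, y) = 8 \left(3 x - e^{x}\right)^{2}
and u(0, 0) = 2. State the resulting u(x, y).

Substitute the ansatz u = A x^{2} + B e^{x} into the left-hand side.
Derivatives of the ansatz:
  u_x = 2 A x + B e^{x}
  u_y = 0
Term by term:
  2·(u_x)² = 8 A^{2} x^{2} + 8 A B x e^{x} + 2 B^{2} e^{2 x}
  (u_y)² = 0
So the left-hand side equals
  8 A^{2} x^{2} + 8 A B x e^{x} + 2 B^{2} e^{2 x}
This must equal f(x, y) identically; expanded, f = 72 x^{2} - 48 x e^{x} + 8 e^{2 x}.
Matching coefficients of the independent functions:
  [x^{2}]:  8 A^{2} = 72
  [x e^{x}]:  8 A B = -48
  [e^{2 x}]:  2 B^{2} = 8
These equations allow (A, B) = (-3, 2) or (3, -2).
Impose the point condition(s):
  u(0, 0) = 2  ⟹  B = 2
Only A = -3, B = 2 satisfies everything.
Hence u(x, y) = - 3 x^{2} + 2 e^{x}.

Answer: u(x, y) = - 3 x^{2} + 2 e^{x}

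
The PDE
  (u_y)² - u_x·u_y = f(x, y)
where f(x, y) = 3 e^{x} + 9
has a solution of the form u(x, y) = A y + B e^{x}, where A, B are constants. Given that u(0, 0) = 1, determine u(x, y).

Substitute the ansatz u = A y + B e^{x} into the left-hand side.
Derivatives of the ansatz:
  u_y = A
  u_x = B e^{x}
Term by term:
  (u_y)² = A^{2}
  -u_x·u_y = - A B e^{x}
So the left-hand side equals
  A^{2} - A B e^{x}
This must equal f(x, y) = 3 e^{x} + 9 identically.
Matching coefficients of the independent functions:
  [constant term]:  A^{2} = 9
  [e^{x}]:  - A B = 3
These equations allow (A, B) = (-3, 1) or (3, -1).
Impose the point condition(s):
  u(0, 0) = 1  ⟹  B = 1
Only A = -3, B = 1 satisfies everything.
Hence u(x, y) = - 3 y + e^{x}.

Answer: u(x, y) = - 3 y + e^{x}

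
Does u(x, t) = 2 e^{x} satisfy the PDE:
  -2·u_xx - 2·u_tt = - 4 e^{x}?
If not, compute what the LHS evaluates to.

Evaluate each term of the left-hand side for u = 2 e^{x}.
Derivatives:
  u_xx = 2 e^{x}
  u_tt = 0
Terms:
  -2·u_xx = - 4 e^{x}
  -2·u_tt = 0
Sum: LHS = - 4 e^{x}
This is exactly the given right-hand side, so u is a solution.

Answer: Yes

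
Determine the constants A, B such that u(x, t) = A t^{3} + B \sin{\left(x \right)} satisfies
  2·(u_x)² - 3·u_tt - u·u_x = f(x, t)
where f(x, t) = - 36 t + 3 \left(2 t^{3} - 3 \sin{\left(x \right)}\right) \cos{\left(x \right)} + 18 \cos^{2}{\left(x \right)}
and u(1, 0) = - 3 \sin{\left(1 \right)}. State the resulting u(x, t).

Substitute the ansatz u = A t^{3} + B \sin{\left(x \right)} into the left-hand side.
Derivatives of the ansatz:
  u_x = B \cos{\left(x \right)}
  u_tt = 6 A t
Term by term:
  2·(u_x)² = 2 B^{2} \cos^{2}{\left(x \right)}
  -3·u_tt = - 18 A t
  -u·u_x = - A B t^{3} \cos{\left(x \right)} - B^{2} \sin{\left(x \right)} \cos{\left(x \right)}
So the left-hand side equals
  - A B t^{3} \cos{\left(x \right)} - 18 A t - B^{2} \sin{\left(x \right)} \cos{\left(x \right)} + 2 B^{2} \cos^{2}{\left(x \right)}
This must equal f(x, t) identically; expanded, f = 6 t^{3} \cos{\left(x \right)} - 36 t - 9 \sin{\left(x \right)} \cos{\left(x \right)} + 18 \cos^{2}{\left(x \right)}.
Matching coefficients of the independent functions:
  [t]:  - 18 A = -36
  [t^{3} \cos{\left(x \right)}]:  - A B = 6
  [\sin{\left(x \right)} \cos{\left(x \right)}]:  - B^{2} = -9
  [\cos^{2}{\left(x \right)}]:  2 B^{2} = 18
Solving: A = 2, B = -3.
Check against the point condition:
  u(1, 0) = - 3 \sin{\left(1 \right)}  ⟹  B \sin{\left(1 \right)} = - 3 \sin{\left(1 \right)}  ✓
Hence u(x, t) = 2 t^{3} - 3 \sin{\left(x \right)}.

Answer: u(x, t) = 2 t^{3} - 3 \sin{\left(x \right)}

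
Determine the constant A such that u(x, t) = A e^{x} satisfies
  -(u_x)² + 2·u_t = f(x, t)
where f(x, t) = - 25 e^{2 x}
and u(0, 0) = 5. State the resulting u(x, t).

Substitute the ansatz u = A e^{x} into the left-hand side.
Derivatives of the ansatz:
  u_x = A e^{x}
  u_t = 0
Term by term:
  -(u_x)² = - A^{2} e^{2 x}
  2·u_t = 0
So the left-hand side equals
  - A^{2} e^{2 x}
This must equal f(x, t) = - 25 e^{2 x} identically.
Matching coefficients of the independent functions:
  [e^{2 x}]:  - A^{2} = -25
These equations allow (A) = (-5) or (5).
Impose the point condition(s):
  u(0, 0) = 5  ⟹  A = 5
Only A = 5 satisfies everything.
Hence u(x, t) = 5 e^{x}.

Answer: u(x, t) = 5 e^{x}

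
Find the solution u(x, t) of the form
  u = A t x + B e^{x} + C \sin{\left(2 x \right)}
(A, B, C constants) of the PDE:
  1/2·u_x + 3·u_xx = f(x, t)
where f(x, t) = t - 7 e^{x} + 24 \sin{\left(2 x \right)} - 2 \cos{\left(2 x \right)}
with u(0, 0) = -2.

Substitute the ansatz u = A t x + B e^{x} + C \sin{\left(2 x \right)} into the left-hand side.
Derivatives of the ansatz:
  u_x = A t + B e^{x} + 2 C \cos{\left(2 x \right)}
  u_xx = B e^{x} - 4 C \sin{\left(2 x \right)}
Term by term:
  1/2·u_x = \frac{A t}{2} + \frac{B e^{x}}{2} + C \cos{\left(2 x \right)}
  3·u_xx = 3 B e^{x} - 12 C \sin{\left(2 x \right)}
So the left-hand side equals
  \frac{A t}{2} + \frac{7 B e^{x}}{2} - 12 C \sin{\left(2 x \right)} + C \cos{\left(2 x \right)}
This must equal f(x, t) = t - 7 e^{x} + 24 \sin{\left(2 x \right)} - 2 \cos{\left(2 x \right)} identically.
Matching coefficients of the independent functions:
  [t]:  \frac{A}{2} = 1
  [e^{x}]:  \frac{7 B}{2} = -7
  [\sin{\left(2 x \right)}]:  - 12 C = 24
  [\cos{\left(2 x \right)}]:  C = -2
Solving: A = 2, B = -2, C = -2.
Check against the point condition:
  u(0, 0) = -2  ⟹  B = -2  ✓
Hence u(x, t) = 2 t x - 2 e^{x} - 2 \sin{\left(2 x \right)}.

Answer: u(x, t) = 2 t x - 2 e^{x} - 2 \sin{\left(2 x \right)}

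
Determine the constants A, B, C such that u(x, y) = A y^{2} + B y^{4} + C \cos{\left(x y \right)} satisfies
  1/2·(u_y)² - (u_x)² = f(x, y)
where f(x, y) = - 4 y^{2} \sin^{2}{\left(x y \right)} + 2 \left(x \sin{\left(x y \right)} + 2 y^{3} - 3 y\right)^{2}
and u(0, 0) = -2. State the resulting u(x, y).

Substitute the ansatz u = A y^{2} + B y^{4} + C \cos{\left(x y \right)} into the left-hand side.
Derivatives of the ansatz:
  u_y = 2 A y + 4 B y^{3} - C x \sin{\left(x y \right)}
  u_x = - C y \sin{\left(x y \right)}
Term by term:
  1/2·(u_y)² = 2 A^{2} y^{2} + 8 A B y^{4} - 2 A C x y \sin{\left(x y \right)} + 8 B^{2} y^{6} - 4 B C x y^{3} \sin{\left(x y \right)} + \frac{C^{2} x^{2} \sin^{2}{\left(x y \right)}}{2}
  -(u_x)² = - C^{2} y^{2} \sin^{2}{\left(x y \right)}
So the left-hand side equals
  2 A^{2} y^{2} + 8 A B y^{4} - 2 A C x y \sin{\left(x y \right)} + 8 B^{2} y^{6} - 4 B C x y^{3} \sin{\left(x y \right)} + \frac{C^{2} x^{2} \sin^{2}{\left(x y \right)}}{2} - C^{2} y^{2} \sin^{2}{\left(x y \right)}
This must equal f(x, y) identically; expanded, f = 2 x^{2} \sin^{2}{\left(x y \right)} + 8 x y^{3} \sin{\left(x y \right)} - 12 x y \sin{\left(x y \right)} + 8 y^{6} - 24 y^{4} - 4 y^{2} \sin^{2}{\left(x y \right)} + 18 y^{2}.
Matching coefficients of the independent functions:
  [y^{2}]:  2 A^{2} = 18
  [y^{4}]:  8 A B = -24
  [y^{6}]:  8 B^{2} = 8
  [x^{2} \sin^{2}{\left(x y \right)}]:  \frac{C^{2}}{2} = 2
  [y^{2} \sin^{2}{\left(x y \right)}]:  - C^{2} = -4
  [x y \sin{\left(x y \right)}]:  - 2 A C = -12
  [x y^{3} \sin{\left(x y \right)}]:  - 4 B C = 8
These equations allow (A, B, C) = (-3, 1, -2) or (3, -1, 2).
Impose the point condition(s):
  u(0, 0) = -2  ⟹  C = -2
Only A = -3, B = 1, C = -2 satisfies everything.
Hence u(x, y) = y^{4} - 3 y^{2} - 2 \cos{\left(x y \right)}.

Answer: u(x, y) = y^{4} - 3 y^{2} - 2 \cos{\left(x y \right)}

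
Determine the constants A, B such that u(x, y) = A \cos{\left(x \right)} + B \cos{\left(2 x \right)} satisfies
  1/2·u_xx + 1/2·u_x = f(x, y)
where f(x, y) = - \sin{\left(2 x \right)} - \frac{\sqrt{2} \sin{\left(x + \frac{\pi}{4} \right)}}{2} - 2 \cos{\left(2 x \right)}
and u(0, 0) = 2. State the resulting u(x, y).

Substitute the ansatz u = A \cos{\left(x \right)} + B \cos{\left(2 x \right)} into the left-hand side.
Derivatives of the ansatz:
  u_xx = - A \cos{\left(x \right)} - 4 B \cos{\left(2 x \right)}
  u_x = - A \sin{\left(x \right)} - 2 B \sin{\left(2 x \right)}
Term by term:
  1/2·u_xx = - \frac{A \cos{\left(x \right)}}{2} - 2 B \cos{\left(2 x \right)}
  1/2·u_x = - \frac{A \sin{\left(x \right)}}{2} - B \sin{\left(2 x \right)}
So the left-hand side equals
  - \frac{A \sin{\left(x \right)}}{2} - \frac{A \cos{\left(x \right)}}{2} - B \sin{\left(2 x \right)} - 2 B \cos{\left(2 x \right)}
This must equal f(x, y) identically; expanded, f = - \frac{\sin{\left(x \right)}}{2} - \sin{\left(2 x \right)} - \frac{\cos{\left(x \right)}}{2} - 2 \cos{\left(2 x \right)}.
Matching coefficients of the independent functions:
  [\sin{\left(x \right)}, \cos{\left(x \right)}]:  - \frac{A}{2} = - \frac{1}{2}
  [\sin{\left(2 x \right)}]:  - B = -1
  [\cos{\left(2 x \right)}]:  - 2 B = -2
Solving: A = 1, B = 1.
Check against the point condition:
  u(0, 0) = 2  ⟹  A + B = 2  ✓
Hence u(x, y) = \cos{\left(x \right)} + \cos{\left(2 x \right)}.

Answer: u(x, y) = \cos{\left(x \right)} + \cos{\left(2 x \right)}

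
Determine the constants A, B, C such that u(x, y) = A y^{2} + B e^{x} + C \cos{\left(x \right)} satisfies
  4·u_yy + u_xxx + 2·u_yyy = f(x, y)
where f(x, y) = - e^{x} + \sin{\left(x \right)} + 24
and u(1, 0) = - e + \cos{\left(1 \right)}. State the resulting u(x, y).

Substitute the ansatz u = A y^{2} + B e^{x} + C \cos{\left(x \right)} into the left-hand side.
Derivatives of the ansatz:
  u_yy = 2 A
  u_xxx = B e^{x} + C \sin{\left(x \right)}
  u_yyy = 0
Term by term:
  4·u_yy = 8 A
  u_xxx = B e^{x} + C \sin{\left(x \right)}
  2·u_yyy = 0
So the left-hand side equals
  8 A + B e^{x} + C \sin{\left(x \right)}
This must equal f(x, y) = - e^{x} + \sin{\left(x \right)} + 24 identically.
Matching coefficients of the independent functions:
  [constant term]:  8 A = 24
  [e^{x}]:  B = -1
  [\sin{\left(x \right)}]:  C = 1
Solving: A = 3, B = -1, C = 1.
Check against the point condition:
  u(1, 0) = - e + \cos{\left(1 \right)}  ⟹  e B + C \cos{\left(1 \right)} = - e + \cos{\left(1 \right)}  ✓
Hence u(x, y) = 3 y^{2} - e^{x} + \cos{\left(x \right)}.

Answer: u(x, y) = 3 y^{2} - e^{x} + \cos{\left(x \right)}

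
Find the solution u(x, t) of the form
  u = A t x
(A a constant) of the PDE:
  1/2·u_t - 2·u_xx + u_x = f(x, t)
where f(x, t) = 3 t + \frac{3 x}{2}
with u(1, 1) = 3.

Answer: u(x, t) = 3 t x

Derivation:
Substitute the ansatz u = A t x into the left-hand side.
Derivatives of the ansatz:
  u_t = A x
  u_xx = 0
  u_x = A t
Term by term:
  1/2·u_t = \frac{A x}{2}
  -2·u_xx = 0
  u_x = A t
So the left-hand side equals
  A t + \frac{A x}{2}
This must equal f(x, t) = 3 t + \frac{3 x}{2} identically.
Matching coefficients of the independent functions:
  [t]:  A = 3
  [x]:  \frac{A}{2} = \frac{3}{2}
Solving: A = 3.
Check against the point condition:
  u(1, 1) = 3  ⟹  A = 3  ✓
Hence u(x, t) = 3 t x.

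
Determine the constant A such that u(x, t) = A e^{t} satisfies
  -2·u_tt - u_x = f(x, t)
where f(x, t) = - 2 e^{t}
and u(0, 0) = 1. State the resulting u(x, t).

Answer: u(x, t) = e^{t}

Derivation:
Substitute the ansatz u = A e^{t} into the left-hand side.
Derivatives of the ansatz:
  u_tt = A e^{t}
  u_x = 0
Term by term:
  -2·u_tt = - 2 A e^{t}
  -u_x = 0
So the left-hand side equals
  - 2 A e^{t}
This must equal f(x, t) = - 2 e^{t} identically.
Matching coefficients of the independent functions:
  [e^{t}]:  - 2 A = -2
Solving: A = 1.
Check against the point condition:
  u(0, 0) = 1  ⟹  A = 1  ✓
Hence u(x, t) = e^{t}.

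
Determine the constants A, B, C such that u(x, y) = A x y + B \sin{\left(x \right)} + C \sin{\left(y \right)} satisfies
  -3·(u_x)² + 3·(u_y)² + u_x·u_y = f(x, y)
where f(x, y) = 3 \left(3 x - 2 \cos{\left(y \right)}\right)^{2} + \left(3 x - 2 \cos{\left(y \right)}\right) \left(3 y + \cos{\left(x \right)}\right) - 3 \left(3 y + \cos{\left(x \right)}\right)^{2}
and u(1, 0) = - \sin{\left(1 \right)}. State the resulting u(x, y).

Answer: u(x, y) = - 3 x y - \sin{\left(x \right)} + 2 \sin{\left(y \right)}

Derivation:
Substitute the ansatz u = A x y + B \sin{\left(x \right)} + C \sin{\left(y \right)} into the left-hand side.
Derivatives of the ansatz:
  u_x = A y + B \cos{\left(x \right)}
  u_y = A x + C \cos{\left(y \right)}
Term by term:
  -3·(u_x)² = - 3 A^{2} y^{2} - 6 A B y \cos{\left(x \right)} - 3 B^{2} \cos^{2}{\left(x \right)}
  3·(u_y)² = 3 A^{2} x^{2} + 6 A C x \cos{\left(y \right)} + 3 C^{2} \cos^{2}{\left(y \right)}
  u_x·u_y = A^{2} x y + A B x \cos{\left(x \right)} + A C y \cos{\left(y \right)} + B C \cos{\left(x \right)} \cos{\left(y \right)}
So the left-hand side equals
  3 A^{2} x^{2} + A^{2} x y - 3 A^{2} y^{2} + A B x \cos{\left(x \right)} - 6 A B y \cos{\left(x \right)} + 6 A C x \cos{\left(y \right)} + A C y \cos{\left(y \right)} - 3 B^{2} \cos^{2}{\left(x \right)} + B C \cos{\left(x \right)} \cos{\left(y \right)} + 3 C^{2} \cos^{2}{\left(y \right)}
This must equal f(x, y) identically; expanded, f = 27 x^{2} + 9 x y + 3 x \cos{\left(x \right)} - 36 x \cos{\left(y \right)} - 27 y^{2} - 18 y \cos{\left(x \right)} - 6 y \cos{\left(y \right)} - 3 \cos^{2}{\left(x \right)} - 2 \cos{\left(x \right)} \cos{\left(y \right)} + 12 \cos^{2}{\left(y \right)}.
Matching coefficients of the independent functions:
  [x^{2}]:  3 A^{2} = 27
  [y^{2}]:  - 3 A^{2} = -27
  [x y]:  A^{2} = 9
  [x \cos{\left(x \right)}]:  A B = 3
  [x \cos{\left(y \right)}]:  6 A C = -36
  [y \cos{\left(x \right)}]:  - 6 A B = -18
  [y \cos{\left(y \right)}]:  A C = -6
  [\cos{\left(x \right)} \cos{\left(y \right)}]:  B C = -2
  [\cos^{2}{\left(x \right)}]:  - 3 B^{2} = -3
  [\cos^{2}{\left(y \right)}]:  3 C^{2} = 12
These equations allow (A, B, C) = (-3, -1, 2) or (3, 1, -2).
Impose the point condition(s):
  u(1, 0) = - \sin{\left(1 \right)}  ⟹  B \sin{\left(1 \right)} = - \sin{\left(1 \right)}
Only A = -3, B = -1, C = 2 satisfies everything.
Hence u(x, y) = - 3 x y - \sin{\left(x \right)} + 2 \sin{\left(y \right)}.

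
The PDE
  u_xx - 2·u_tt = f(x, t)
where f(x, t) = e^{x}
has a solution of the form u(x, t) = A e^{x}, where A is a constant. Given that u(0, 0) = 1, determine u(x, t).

Substitute the ansatz u = A e^{x} into the left-hand side.
Derivatives of the ansatz:
  u_xx = A e^{x}
  u_tt = 0
Term by term:
  u_xx = A e^{x}
  -2·u_tt = 0
So the left-hand side equals
  A e^{x}
This must equal f(x, t) = e^{x} identically.
Matching coefficients of the independent functions:
  [e^{x}]:  A = 1
Solving: A = 1.
Check against the point condition:
  u(0, 0) = 1  ⟹  A = 1  ✓
Hence u(x, t) = e^{x}.

Answer: u(x, t) = e^{x}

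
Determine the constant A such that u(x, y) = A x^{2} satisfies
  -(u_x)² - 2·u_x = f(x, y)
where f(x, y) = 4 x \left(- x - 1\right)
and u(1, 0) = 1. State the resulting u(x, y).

Substitute the ansatz u = A x^{2} into the left-hand side.
Derivatives of the ansatz:
  u_x = 2 A x
Term by term:
  -(u_x)² = - 4 A^{2} x^{2}
  -2·u_x = - 4 A x
So the left-hand side equals
  - 4 A^{2} x^{2} - 4 A x
This must equal f(x, y) identically; expanded, f = - 4 x^{2} - 4 x.
Matching coefficients of the independent functions:
  [x]:  - 4 A = -4
  [x^{2}]:  - 4 A^{2} = -4
Solving: A = 1.
Check against the point condition:
  u(1, 0) = 1  ⟹  A = 1  ✓
Hence u(x, y) = x^{2}.

Answer: u(x, y) = x^{2}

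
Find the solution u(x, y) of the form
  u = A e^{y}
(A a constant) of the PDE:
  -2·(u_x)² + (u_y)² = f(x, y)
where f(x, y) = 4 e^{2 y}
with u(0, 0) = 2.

Substitute the ansatz u = A e^{y} into the left-hand side.
Derivatives of the ansatz:
  u_x = 0
  u_y = A e^{y}
Term by term:
  -2·(u_x)² = 0
  (u_y)² = A^{2} e^{2 y}
So the left-hand side equals
  A^{2} e^{2 y}
This must equal f(x, y) = 4 e^{2 y} identically.
Matching coefficients of the independent functions:
  [e^{2 y}]:  A^{2} = 4
These equations allow (A) = (-2) or (2).
Impose the point condition(s):
  u(0, 0) = 2  ⟹  A = 2
Only A = 2 satisfies everything.
Hence u(x, y) = 2 e^{y}.

Answer: u(x, y) = 2 e^{y}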